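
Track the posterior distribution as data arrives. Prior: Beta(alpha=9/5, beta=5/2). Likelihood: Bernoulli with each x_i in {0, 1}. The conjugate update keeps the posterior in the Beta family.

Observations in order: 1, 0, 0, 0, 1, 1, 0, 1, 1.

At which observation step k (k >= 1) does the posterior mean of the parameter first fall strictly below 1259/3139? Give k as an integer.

obs 1: x=1 → posterior Beta(14/5, 5/2)
obs 2: x=0 → posterior Beta(14/5, 7/2)
obs 3: x=0 → posterior Beta(14/5, 9/2)
obs 4: x=0 → posterior Beta(14/5, 11/2)
obs 5: x=1 → posterior Beta(19/5, 11/2)
obs 6: x=1 → posterior Beta(24/5, 11/2)
obs 7: x=0 → posterior Beta(24/5, 13/2)
obs 8: x=1 → posterior Beta(29/5, 13/2)
obs 9: x=1 → posterior Beta(34/5, 13/2)

k = 3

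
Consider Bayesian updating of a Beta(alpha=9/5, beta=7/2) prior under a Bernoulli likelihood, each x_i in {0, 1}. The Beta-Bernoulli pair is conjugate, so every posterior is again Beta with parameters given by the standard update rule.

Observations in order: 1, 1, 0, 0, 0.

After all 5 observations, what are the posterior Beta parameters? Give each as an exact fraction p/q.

obs 1: x=1 → posterior Beta(14/5, 7/2)
obs 2: x=1 → posterior Beta(19/5, 7/2)
obs 3: x=0 → posterior Beta(19/5, 9/2)
obs 4: x=0 → posterior Beta(19/5, 11/2)
obs 5: x=0 → posterior Beta(19/5, 13/2)

alpha=19/5, beta=13/2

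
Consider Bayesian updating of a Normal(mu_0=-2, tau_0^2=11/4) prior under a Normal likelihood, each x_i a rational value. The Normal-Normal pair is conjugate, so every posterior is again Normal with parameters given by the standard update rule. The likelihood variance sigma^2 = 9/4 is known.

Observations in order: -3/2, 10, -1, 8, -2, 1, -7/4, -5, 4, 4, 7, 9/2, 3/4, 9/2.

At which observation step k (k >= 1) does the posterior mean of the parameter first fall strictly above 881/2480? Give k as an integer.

k = 2

obs 1: x=-3/2 → posterior Normal(-69/40, 99/80)
obs 2: x=10 → posterior Normal(151/62, 99/124)
obs 3: x=-1 → posterior Normal(43/28, 33/56)
obs 4: x=8 → posterior Normal(305/106, 99/212)
obs 5: x=-2 → posterior Normal(261/128, 99/256)
obs 6: x=1 → posterior Normal(283/150, 33/100)
obs 7: x=-7/4 → posterior Normal(489/344, 99/344)
obs 8: x=-5 → posterior Normal(269/388, 99/388)
obs 9: x=4 → posterior Normal(445/432, 11/48)
obs 10: x=4 → posterior Normal(621/476, 99/476)
obs 11: x=7 → posterior Normal(929/520, 99/520)
obs 12: x=9/2 → posterior Normal(1127/564, 33/188)
obs 13: x=3/4 → posterior Normal(145/76, 99/608)
obs 14: x=9/2 → posterior Normal(679/326, 99/652)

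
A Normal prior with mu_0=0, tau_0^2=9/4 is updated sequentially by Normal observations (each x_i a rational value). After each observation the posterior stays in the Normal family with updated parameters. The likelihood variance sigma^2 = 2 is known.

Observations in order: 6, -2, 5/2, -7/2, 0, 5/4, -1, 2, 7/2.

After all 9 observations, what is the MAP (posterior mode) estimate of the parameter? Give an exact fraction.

315/356

obs 1: x=6 → posterior Normal(54/17, 18/17)
obs 2: x=-2 → posterior Normal(18/13, 9/13)
obs 3: x=5/2 → posterior Normal(117/70, 18/35)
obs 4: x=-7/2 → posterior Normal(27/44, 9/22)
obs 5: x=0 → posterior Normal(27/53, 18/53)
obs 6: x=5/4 → posterior Normal(153/248, 9/31)
obs 7: x=-1 → posterior Normal(117/284, 18/71)
obs 8: x=2 → posterior Normal(189/320, 9/40)
obs 9: x=7/2 → posterior Normal(315/356, 18/89)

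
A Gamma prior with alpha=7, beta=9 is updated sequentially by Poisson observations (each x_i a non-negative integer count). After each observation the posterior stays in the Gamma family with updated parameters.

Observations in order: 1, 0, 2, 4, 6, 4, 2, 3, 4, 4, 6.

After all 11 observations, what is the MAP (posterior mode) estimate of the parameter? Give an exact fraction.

21/10

obs 1: x=1 → posterior Gamma(8, 10)
obs 2: x=0 → posterior Gamma(8, 11)
obs 3: x=2 → posterior Gamma(10, 12)
obs 4: x=4 → posterior Gamma(14, 13)
obs 5: x=6 → posterior Gamma(20, 14)
obs 6: x=4 → posterior Gamma(24, 15)
obs 7: x=2 → posterior Gamma(26, 16)
obs 8: x=3 → posterior Gamma(29, 17)
obs 9: x=4 → posterior Gamma(33, 18)
obs 10: x=4 → posterior Gamma(37, 19)
obs 11: x=6 → posterior Gamma(43, 20)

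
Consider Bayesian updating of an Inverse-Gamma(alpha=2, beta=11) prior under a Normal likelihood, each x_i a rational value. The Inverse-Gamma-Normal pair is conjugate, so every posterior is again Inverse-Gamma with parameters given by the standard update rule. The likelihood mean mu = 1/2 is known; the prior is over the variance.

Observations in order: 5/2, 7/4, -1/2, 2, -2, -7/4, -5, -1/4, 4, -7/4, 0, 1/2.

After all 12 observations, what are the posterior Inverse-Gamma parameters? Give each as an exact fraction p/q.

alpha=8, beta=181/4

obs 1: x=5/2 → posterior Inverse-Gamma(5/2, 13)
obs 2: x=7/4 → posterior Inverse-Gamma(3, 441/32)
obs 3: x=-1/2 → posterior Inverse-Gamma(7/2, 457/32)
obs 4: x=2 → posterior Inverse-Gamma(4, 493/32)
obs 5: x=-2 → posterior Inverse-Gamma(9/2, 593/32)
obs 6: x=-7/4 → posterior Inverse-Gamma(5, 337/16)
obs 7: x=-5 → posterior Inverse-Gamma(11/2, 579/16)
obs 8: x=-1/4 → posterior Inverse-Gamma(6, 1167/32)
obs 9: x=4 → posterior Inverse-Gamma(13/2, 1363/32)
obs 10: x=-7/4 → posterior Inverse-Gamma(7, 361/8)
obs 11: x=0 → posterior Inverse-Gamma(15/2, 181/4)
obs 12: x=1/2 → posterior Inverse-Gamma(8, 181/4)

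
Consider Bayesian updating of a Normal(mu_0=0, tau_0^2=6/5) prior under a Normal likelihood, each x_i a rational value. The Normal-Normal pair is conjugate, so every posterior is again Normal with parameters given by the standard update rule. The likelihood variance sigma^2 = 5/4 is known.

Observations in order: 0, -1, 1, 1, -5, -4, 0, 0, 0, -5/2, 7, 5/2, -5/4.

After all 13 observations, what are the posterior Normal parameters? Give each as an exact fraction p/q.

mu_0=-54/337, tau_0^2=30/337

obs 1: x=0 → posterior Normal(0, 30/49)
obs 2: x=-1 → posterior Normal(-24/73, 30/73)
obs 3: x=1 → posterior Normal(0, 30/97)
obs 4: x=1 → posterior Normal(24/121, 30/121)
obs 5: x=-5 → posterior Normal(-96/145, 6/29)
obs 6: x=-4 → posterior Normal(-192/169, 30/169)
obs 7: x=0 → posterior Normal(-192/193, 30/193)
obs 8: x=0 → posterior Normal(-192/217, 30/217)
obs 9: x=0 → posterior Normal(-192/241, 30/241)
obs 10: x=-5/2 → posterior Normal(-252/265, 6/53)
obs 11: x=7 → posterior Normal(-84/289, 30/289)
obs 12: x=5/2 → posterior Normal(-24/313, 30/313)
obs 13: x=-5/4 → posterior Normal(-54/337, 30/337)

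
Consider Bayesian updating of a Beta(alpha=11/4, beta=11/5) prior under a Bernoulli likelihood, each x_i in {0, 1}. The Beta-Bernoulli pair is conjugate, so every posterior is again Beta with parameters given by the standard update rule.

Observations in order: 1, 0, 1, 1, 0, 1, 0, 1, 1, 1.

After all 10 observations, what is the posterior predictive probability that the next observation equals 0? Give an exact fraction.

obs 1: x=1 → posterior Beta(15/4, 11/5)
obs 2: x=0 → posterior Beta(15/4, 16/5)
obs 3: x=1 → posterior Beta(19/4, 16/5)
obs 4: x=1 → posterior Beta(23/4, 16/5)
obs 5: x=0 → posterior Beta(23/4, 21/5)
obs 6: x=1 → posterior Beta(27/4, 21/5)
obs 7: x=0 → posterior Beta(27/4, 26/5)
obs 8: x=1 → posterior Beta(31/4, 26/5)
obs 9: x=1 → posterior Beta(35/4, 26/5)
obs 10: x=1 → posterior Beta(39/4, 26/5)

8/23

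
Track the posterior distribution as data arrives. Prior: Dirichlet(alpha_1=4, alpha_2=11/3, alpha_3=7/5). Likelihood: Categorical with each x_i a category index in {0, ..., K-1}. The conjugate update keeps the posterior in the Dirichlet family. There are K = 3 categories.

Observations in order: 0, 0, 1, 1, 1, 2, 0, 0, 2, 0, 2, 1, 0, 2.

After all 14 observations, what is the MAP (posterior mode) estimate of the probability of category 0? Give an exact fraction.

135/301

obs 1: x=0 → posterior Dirichlet(5, 11/3, 7/5)
obs 2: x=0 → posterior Dirichlet(6, 11/3, 7/5)
obs 3: x=1 → posterior Dirichlet(6, 14/3, 7/5)
obs 4: x=1 → posterior Dirichlet(6, 17/3, 7/5)
obs 5: x=1 → posterior Dirichlet(6, 20/3, 7/5)
obs 6: x=2 → posterior Dirichlet(6, 20/3, 12/5)
obs 7: x=0 → posterior Dirichlet(7, 20/3, 12/5)
obs 8: x=0 → posterior Dirichlet(8, 20/3, 12/5)
obs 9: x=2 → posterior Dirichlet(8, 20/3, 17/5)
obs 10: x=0 → posterior Dirichlet(9, 20/3, 17/5)
obs 11: x=2 → posterior Dirichlet(9, 20/3, 22/5)
obs 12: x=1 → posterior Dirichlet(9, 23/3, 22/5)
obs 13: x=0 → posterior Dirichlet(10, 23/3, 22/5)
obs 14: x=2 → posterior Dirichlet(10, 23/3, 27/5)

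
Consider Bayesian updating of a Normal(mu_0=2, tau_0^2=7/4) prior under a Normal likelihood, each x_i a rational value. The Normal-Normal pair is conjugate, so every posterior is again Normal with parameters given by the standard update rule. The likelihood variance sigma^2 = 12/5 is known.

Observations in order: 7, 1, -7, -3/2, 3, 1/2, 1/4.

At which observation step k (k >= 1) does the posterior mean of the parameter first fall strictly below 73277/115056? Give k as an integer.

k = 4

obs 1: x=7 → posterior Normal(341/83, 84/83)
obs 2: x=1 → posterior Normal(188/59, 42/59)
obs 3: x=-7 → posterior Normal(131/153, 28/51)
obs 4: x=-3/2 → posterior Normal(157/376, 21/47)
obs 5: x=3 → posterior Normal(367/446, 84/223)
obs 6: x=1/2 → posterior Normal(67/86, 14/43)
obs 7: x=1/4 → posterior Normal(839/1172, 84/293)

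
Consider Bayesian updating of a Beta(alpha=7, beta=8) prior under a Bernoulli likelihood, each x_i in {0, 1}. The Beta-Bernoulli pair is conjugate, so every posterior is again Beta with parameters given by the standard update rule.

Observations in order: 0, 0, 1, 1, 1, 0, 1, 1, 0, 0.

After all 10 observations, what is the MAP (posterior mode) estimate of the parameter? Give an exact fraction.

obs 1: x=0 → posterior Beta(7, 9)
obs 2: x=0 → posterior Beta(7, 10)
obs 3: x=1 → posterior Beta(8, 10)
obs 4: x=1 → posterior Beta(9, 10)
obs 5: x=1 → posterior Beta(10, 10)
obs 6: x=0 → posterior Beta(10, 11)
obs 7: x=1 → posterior Beta(11, 11)
obs 8: x=1 → posterior Beta(12, 11)
obs 9: x=0 → posterior Beta(12, 12)
obs 10: x=0 → posterior Beta(12, 13)

11/23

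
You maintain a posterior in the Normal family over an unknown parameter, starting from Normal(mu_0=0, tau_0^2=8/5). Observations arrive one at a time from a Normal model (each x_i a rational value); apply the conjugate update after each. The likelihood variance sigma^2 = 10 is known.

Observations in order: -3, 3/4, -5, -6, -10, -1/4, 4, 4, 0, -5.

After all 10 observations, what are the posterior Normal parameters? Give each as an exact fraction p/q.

mu_0=-82/65, tau_0^2=8/13

obs 1: x=-3 → posterior Normal(-12/29, 40/29)
obs 2: x=3/4 → posterior Normal(-3/11, 40/33)
obs 3: x=-5 → posterior Normal(-29/37, 40/37)
obs 4: x=-6 → posterior Normal(-53/41, 40/41)
obs 5: x=-10 → posterior Normal(-31/15, 8/9)
obs 6: x=-1/4 → posterior Normal(-94/49, 40/49)
obs 7: x=4 → posterior Normal(-78/53, 40/53)
obs 8: x=4 → posterior Normal(-62/57, 40/57)
obs 9: x=0 → posterior Normal(-62/61, 40/61)
obs 10: x=-5 → posterior Normal(-82/65, 8/13)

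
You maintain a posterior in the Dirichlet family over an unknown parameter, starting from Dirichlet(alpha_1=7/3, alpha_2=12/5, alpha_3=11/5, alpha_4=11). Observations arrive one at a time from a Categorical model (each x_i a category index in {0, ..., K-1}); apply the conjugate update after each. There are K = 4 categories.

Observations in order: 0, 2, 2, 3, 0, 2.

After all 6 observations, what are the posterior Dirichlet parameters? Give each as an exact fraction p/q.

obs 1: x=0 → posterior Dirichlet(10/3, 12/5, 11/5, 11)
obs 2: x=2 → posterior Dirichlet(10/3, 12/5, 16/5, 11)
obs 3: x=2 → posterior Dirichlet(10/3, 12/5, 21/5, 11)
obs 4: x=3 → posterior Dirichlet(10/3, 12/5, 21/5, 12)
obs 5: x=0 → posterior Dirichlet(13/3, 12/5, 21/5, 12)
obs 6: x=2 → posterior Dirichlet(13/3, 12/5, 26/5, 12)

alpha_1=13/3, alpha_2=12/5, alpha_3=26/5, alpha_4=12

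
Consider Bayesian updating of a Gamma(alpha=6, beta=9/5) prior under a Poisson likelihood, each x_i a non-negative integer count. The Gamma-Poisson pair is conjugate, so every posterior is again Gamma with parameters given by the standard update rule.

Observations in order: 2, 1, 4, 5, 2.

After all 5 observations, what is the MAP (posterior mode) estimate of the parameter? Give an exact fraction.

95/34

obs 1: x=2 → posterior Gamma(8, 14/5)
obs 2: x=1 → posterior Gamma(9, 19/5)
obs 3: x=4 → posterior Gamma(13, 24/5)
obs 4: x=5 → posterior Gamma(18, 29/5)
obs 5: x=2 → posterior Gamma(20, 34/5)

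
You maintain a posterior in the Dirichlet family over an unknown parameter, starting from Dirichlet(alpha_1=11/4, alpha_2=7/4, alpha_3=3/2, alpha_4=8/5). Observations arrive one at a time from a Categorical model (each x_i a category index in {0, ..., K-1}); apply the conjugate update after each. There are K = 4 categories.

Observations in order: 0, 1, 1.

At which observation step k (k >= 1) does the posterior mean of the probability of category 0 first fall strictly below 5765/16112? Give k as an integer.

k = 3

obs 1: x=0 → posterior Dirichlet(15/4, 7/4, 3/2, 8/5)
obs 2: x=1 → posterior Dirichlet(15/4, 11/4, 3/2, 8/5)
obs 3: x=1 → posterior Dirichlet(15/4, 15/4, 3/2, 8/5)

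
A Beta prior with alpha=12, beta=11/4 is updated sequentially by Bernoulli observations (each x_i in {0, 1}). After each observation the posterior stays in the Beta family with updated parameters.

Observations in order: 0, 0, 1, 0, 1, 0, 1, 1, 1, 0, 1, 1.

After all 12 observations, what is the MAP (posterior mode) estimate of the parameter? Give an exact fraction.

8/11

obs 1: x=0 → posterior Beta(12, 15/4)
obs 2: x=0 → posterior Beta(12, 19/4)
obs 3: x=1 → posterior Beta(13, 19/4)
obs 4: x=0 → posterior Beta(13, 23/4)
obs 5: x=1 → posterior Beta(14, 23/4)
obs 6: x=0 → posterior Beta(14, 27/4)
obs 7: x=1 → posterior Beta(15, 27/4)
obs 8: x=1 → posterior Beta(16, 27/4)
obs 9: x=1 → posterior Beta(17, 27/4)
obs 10: x=0 → posterior Beta(17, 31/4)
obs 11: x=1 → posterior Beta(18, 31/4)
obs 12: x=1 → posterior Beta(19, 31/4)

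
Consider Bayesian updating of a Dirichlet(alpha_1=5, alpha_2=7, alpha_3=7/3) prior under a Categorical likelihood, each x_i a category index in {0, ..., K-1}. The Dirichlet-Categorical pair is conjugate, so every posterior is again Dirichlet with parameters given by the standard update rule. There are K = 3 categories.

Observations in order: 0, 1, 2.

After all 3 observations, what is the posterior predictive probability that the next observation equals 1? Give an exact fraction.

obs 1: x=0 → posterior Dirichlet(6, 7, 7/3)
obs 2: x=1 → posterior Dirichlet(6, 8, 7/3)
obs 3: x=2 → posterior Dirichlet(6, 8, 10/3)

6/13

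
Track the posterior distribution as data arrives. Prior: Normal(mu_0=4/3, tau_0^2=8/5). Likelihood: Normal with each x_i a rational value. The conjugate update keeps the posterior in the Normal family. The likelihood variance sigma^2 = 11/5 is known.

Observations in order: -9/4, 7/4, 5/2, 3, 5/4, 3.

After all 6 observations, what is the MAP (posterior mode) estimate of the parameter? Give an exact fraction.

266/177

obs 1: x=-9/4 → posterior Normal(-10/57, 88/95)
obs 2: x=7/4 → posterior Normal(32/81, 88/135)
obs 3: x=5/2 → posterior Normal(92/105, 88/175)
obs 4: x=3 → posterior Normal(164/129, 88/215)
obs 5: x=5/4 → posterior Normal(194/153, 88/255)
obs 6: x=3 → posterior Normal(266/177, 88/295)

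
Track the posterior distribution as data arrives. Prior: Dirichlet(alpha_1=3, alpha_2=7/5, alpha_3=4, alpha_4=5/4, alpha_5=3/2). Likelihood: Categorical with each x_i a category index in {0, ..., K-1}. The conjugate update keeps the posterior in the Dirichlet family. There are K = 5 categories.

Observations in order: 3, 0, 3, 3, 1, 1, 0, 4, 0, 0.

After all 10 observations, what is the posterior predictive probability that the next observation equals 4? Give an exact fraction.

50/423

obs 1: x=3 → posterior Dirichlet(3, 7/5, 4, 9/4, 3/2)
obs 2: x=0 → posterior Dirichlet(4, 7/5, 4, 9/4, 3/2)
obs 3: x=3 → posterior Dirichlet(4, 7/5, 4, 13/4, 3/2)
obs 4: x=3 → posterior Dirichlet(4, 7/5, 4, 17/4, 3/2)
obs 5: x=1 → posterior Dirichlet(4, 12/5, 4, 17/4, 3/2)
obs 6: x=1 → posterior Dirichlet(4, 17/5, 4, 17/4, 3/2)
obs 7: x=0 → posterior Dirichlet(5, 17/5, 4, 17/4, 3/2)
obs 8: x=4 → posterior Dirichlet(5, 17/5, 4, 17/4, 5/2)
obs 9: x=0 → posterior Dirichlet(6, 17/5, 4, 17/4, 5/2)
obs 10: x=0 → posterior Dirichlet(7, 17/5, 4, 17/4, 5/2)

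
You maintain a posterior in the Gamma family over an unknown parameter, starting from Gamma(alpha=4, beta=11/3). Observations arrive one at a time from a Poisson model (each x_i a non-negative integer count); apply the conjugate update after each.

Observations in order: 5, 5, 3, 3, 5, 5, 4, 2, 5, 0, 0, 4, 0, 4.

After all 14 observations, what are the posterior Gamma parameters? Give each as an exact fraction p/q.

obs 1: x=5 → posterior Gamma(9, 14/3)
obs 2: x=5 → posterior Gamma(14, 17/3)
obs 3: x=3 → posterior Gamma(17, 20/3)
obs 4: x=3 → posterior Gamma(20, 23/3)
obs 5: x=5 → posterior Gamma(25, 26/3)
obs 6: x=5 → posterior Gamma(30, 29/3)
obs 7: x=4 → posterior Gamma(34, 32/3)
obs 8: x=2 → posterior Gamma(36, 35/3)
obs 9: x=5 → posterior Gamma(41, 38/3)
obs 10: x=0 → posterior Gamma(41, 41/3)
obs 11: x=0 → posterior Gamma(41, 44/3)
obs 12: x=4 → posterior Gamma(45, 47/3)
obs 13: x=0 → posterior Gamma(45, 50/3)
obs 14: x=4 → posterior Gamma(49, 53/3)

alpha=49, beta=53/3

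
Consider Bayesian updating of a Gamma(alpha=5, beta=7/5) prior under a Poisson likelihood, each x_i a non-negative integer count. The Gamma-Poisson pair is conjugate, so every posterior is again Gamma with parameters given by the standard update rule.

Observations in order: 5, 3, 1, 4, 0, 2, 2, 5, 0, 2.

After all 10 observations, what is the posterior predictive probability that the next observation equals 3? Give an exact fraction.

obs 1: x=5 → posterior Gamma(10, 12/5)
obs 2: x=3 → posterior Gamma(13, 17/5)
obs 3: x=1 → posterior Gamma(14, 22/5)
obs 4: x=4 → posterior Gamma(18, 27/5)
obs 5: x=0 → posterior Gamma(18, 32/5)
obs 6: x=2 → posterior Gamma(20, 37/5)
obs 7: x=2 → posterior Gamma(22, 42/5)
obs 8: x=5 → posterior Gamma(27, 47/5)
obs 9: x=0 → posterior Gamma(27, 52/5)
obs 10: x=2 → posterior Gamma(29, 57/5)

15088595978042479206947318803805637172314625069673533125/73311544661185527269523921407340134521382352694150168576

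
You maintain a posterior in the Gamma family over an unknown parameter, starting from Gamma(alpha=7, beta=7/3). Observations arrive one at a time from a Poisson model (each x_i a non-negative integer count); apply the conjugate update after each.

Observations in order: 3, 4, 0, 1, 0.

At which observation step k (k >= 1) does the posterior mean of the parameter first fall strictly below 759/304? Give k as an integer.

obs 1: x=3 → posterior Gamma(10, 10/3)
obs 2: x=4 → posterior Gamma(14, 13/3)
obs 3: x=0 → posterior Gamma(14, 16/3)
obs 4: x=1 → posterior Gamma(15, 19/3)
obs 5: x=0 → posterior Gamma(15, 22/3)

k = 4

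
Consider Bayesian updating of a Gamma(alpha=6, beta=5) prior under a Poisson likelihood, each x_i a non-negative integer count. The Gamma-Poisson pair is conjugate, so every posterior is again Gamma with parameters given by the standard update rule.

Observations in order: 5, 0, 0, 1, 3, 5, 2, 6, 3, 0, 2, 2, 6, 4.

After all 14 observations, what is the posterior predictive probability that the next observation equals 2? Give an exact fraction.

obs 1: x=5 → posterior Gamma(11, 6)
obs 2: x=0 → posterior Gamma(11, 7)
obs 3: x=0 → posterior Gamma(11, 8)
obs 4: x=1 → posterior Gamma(12, 9)
obs 5: x=3 → posterior Gamma(15, 10)
obs 6: x=5 → posterior Gamma(20, 11)
obs 7: x=2 → posterior Gamma(22, 12)
obs 8: x=6 → posterior Gamma(28, 13)
obs 9: x=3 → posterior Gamma(31, 14)
obs 10: x=0 → posterior Gamma(31, 15)
obs 11: x=2 → posterior Gamma(33, 16)
obs 12: x=2 → posterior Gamma(35, 17)
obs 13: x=6 → posterior Gamma(41, 18)
obs 14: x=4 → posterior Gamma(45, 19)

724239801505688006140027481752453729867203958839158184054093/2814749767106560000000000000000000000000000000000000000000000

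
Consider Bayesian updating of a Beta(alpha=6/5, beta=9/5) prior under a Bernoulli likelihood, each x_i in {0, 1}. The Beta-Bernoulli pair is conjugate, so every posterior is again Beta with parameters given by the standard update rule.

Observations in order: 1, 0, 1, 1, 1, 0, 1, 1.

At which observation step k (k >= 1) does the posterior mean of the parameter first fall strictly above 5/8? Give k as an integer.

k = 5

obs 1: x=1 → posterior Beta(11/5, 9/5)
obs 2: x=0 → posterior Beta(11/5, 14/5)
obs 3: x=1 → posterior Beta(16/5, 14/5)
obs 4: x=1 → posterior Beta(21/5, 14/5)
obs 5: x=1 → posterior Beta(26/5, 14/5)
obs 6: x=0 → posterior Beta(26/5, 19/5)
obs 7: x=1 → posterior Beta(31/5, 19/5)
obs 8: x=1 → posterior Beta(36/5, 19/5)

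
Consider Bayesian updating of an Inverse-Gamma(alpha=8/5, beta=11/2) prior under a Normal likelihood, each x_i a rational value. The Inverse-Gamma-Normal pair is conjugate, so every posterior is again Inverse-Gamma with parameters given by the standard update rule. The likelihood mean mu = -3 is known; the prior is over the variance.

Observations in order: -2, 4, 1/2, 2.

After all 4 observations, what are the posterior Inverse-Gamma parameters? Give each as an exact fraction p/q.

alpha=18/5, beta=393/8

obs 1: x=-2 → posterior Inverse-Gamma(21/10, 6)
obs 2: x=4 → posterior Inverse-Gamma(13/5, 61/2)
obs 3: x=1/2 → posterior Inverse-Gamma(31/10, 293/8)
obs 4: x=2 → posterior Inverse-Gamma(18/5, 393/8)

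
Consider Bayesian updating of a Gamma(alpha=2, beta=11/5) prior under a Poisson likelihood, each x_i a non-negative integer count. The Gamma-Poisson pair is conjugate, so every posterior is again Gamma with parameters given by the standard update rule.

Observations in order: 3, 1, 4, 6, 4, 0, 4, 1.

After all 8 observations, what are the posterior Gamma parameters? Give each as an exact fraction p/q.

alpha=25, beta=51/5

obs 1: x=3 → posterior Gamma(5, 16/5)
obs 2: x=1 → posterior Gamma(6, 21/5)
obs 3: x=4 → posterior Gamma(10, 26/5)
obs 4: x=6 → posterior Gamma(16, 31/5)
obs 5: x=4 → posterior Gamma(20, 36/5)
obs 6: x=0 → posterior Gamma(20, 41/5)
obs 7: x=4 → posterior Gamma(24, 46/5)
obs 8: x=1 → posterior Gamma(25, 51/5)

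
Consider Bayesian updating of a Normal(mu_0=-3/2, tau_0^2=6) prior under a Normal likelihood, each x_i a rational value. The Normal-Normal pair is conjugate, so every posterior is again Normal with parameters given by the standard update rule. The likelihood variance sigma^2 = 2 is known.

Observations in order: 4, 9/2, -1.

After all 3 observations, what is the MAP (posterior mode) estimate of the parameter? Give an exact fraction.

obs 1: x=4 → posterior Normal(21/8, 3/2)
obs 2: x=9/2 → posterior Normal(24/7, 6/7)
obs 3: x=-1 → posterior Normal(21/10, 3/5)

21/10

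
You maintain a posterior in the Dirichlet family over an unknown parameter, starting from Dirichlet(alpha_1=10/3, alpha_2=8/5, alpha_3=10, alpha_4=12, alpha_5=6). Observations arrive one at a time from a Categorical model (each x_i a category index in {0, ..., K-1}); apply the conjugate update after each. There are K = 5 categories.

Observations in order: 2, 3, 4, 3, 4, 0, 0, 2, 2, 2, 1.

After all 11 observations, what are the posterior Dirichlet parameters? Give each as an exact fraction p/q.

alpha_1=16/3, alpha_2=13/5, alpha_3=14, alpha_4=14, alpha_5=8

obs 1: x=2 → posterior Dirichlet(10/3, 8/5, 11, 12, 6)
obs 2: x=3 → posterior Dirichlet(10/3, 8/5, 11, 13, 6)
obs 3: x=4 → posterior Dirichlet(10/3, 8/5, 11, 13, 7)
obs 4: x=3 → posterior Dirichlet(10/3, 8/5, 11, 14, 7)
obs 5: x=4 → posterior Dirichlet(10/3, 8/5, 11, 14, 8)
obs 6: x=0 → posterior Dirichlet(13/3, 8/5, 11, 14, 8)
obs 7: x=0 → posterior Dirichlet(16/3, 8/5, 11, 14, 8)
obs 8: x=2 → posterior Dirichlet(16/3, 8/5, 12, 14, 8)
obs 9: x=2 → posterior Dirichlet(16/3, 8/5, 13, 14, 8)
obs 10: x=2 → posterior Dirichlet(16/3, 8/5, 14, 14, 8)
obs 11: x=1 → posterior Dirichlet(16/3, 13/5, 14, 14, 8)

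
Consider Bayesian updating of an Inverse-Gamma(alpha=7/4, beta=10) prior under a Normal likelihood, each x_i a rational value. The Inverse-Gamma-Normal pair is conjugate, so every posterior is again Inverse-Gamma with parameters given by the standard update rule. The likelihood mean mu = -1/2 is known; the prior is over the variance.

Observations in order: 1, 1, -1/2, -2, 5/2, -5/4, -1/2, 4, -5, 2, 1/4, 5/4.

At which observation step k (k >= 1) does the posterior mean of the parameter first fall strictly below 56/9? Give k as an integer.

obs 1: x=1 → posterior Inverse-Gamma(9/4, 89/8)
obs 2: x=1 → posterior Inverse-Gamma(11/4, 49/4)
obs 3: x=-1/2 → posterior Inverse-Gamma(13/4, 49/4)
obs 4: x=-2 → posterior Inverse-Gamma(15/4, 107/8)
obs 5: x=5/2 → posterior Inverse-Gamma(17/4, 143/8)
obs 6: x=-5/4 → posterior Inverse-Gamma(19/4, 581/32)
obs 7: x=-1/2 → posterior Inverse-Gamma(21/4, 581/32)
obs 8: x=4 → posterior Inverse-Gamma(23/4, 905/32)
obs 9: x=-5 → posterior Inverse-Gamma(25/4, 1229/32)
obs 10: x=2 → posterior Inverse-Gamma(27/4, 1329/32)
obs 11: x=1/4 → posterior Inverse-Gamma(29/4, 669/16)
obs 12: x=5/4 → posterior Inverse-Gamma(31/4, 1387/32)

k = 3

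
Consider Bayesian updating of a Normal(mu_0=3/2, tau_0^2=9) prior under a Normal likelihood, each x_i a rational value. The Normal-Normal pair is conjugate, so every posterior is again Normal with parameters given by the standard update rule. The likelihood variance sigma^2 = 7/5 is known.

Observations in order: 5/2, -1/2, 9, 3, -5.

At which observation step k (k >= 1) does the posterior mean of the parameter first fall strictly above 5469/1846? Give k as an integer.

obs 1: x=5/2 → posterior Normal(123/52, 63/52)
obs 2: x=-1/2 → posterior Normal(201/194, 63/97)
obs 3: x=9 → posterior Normal(1011/284, 63/142)
obs 4: x=3 → posterior Normal(1281/374, 63/187)
obs 5: x=-5 → posterior Normal(831/464, 63/232)

k = 3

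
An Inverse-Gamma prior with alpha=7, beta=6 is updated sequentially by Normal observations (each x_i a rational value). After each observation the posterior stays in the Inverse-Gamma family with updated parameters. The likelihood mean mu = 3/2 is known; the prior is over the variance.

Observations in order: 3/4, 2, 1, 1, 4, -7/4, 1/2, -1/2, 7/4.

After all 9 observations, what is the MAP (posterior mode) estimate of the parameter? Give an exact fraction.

563/400

obs 1: x=3/4 → posterior Inverse-Gamma(15/2, 201/32)
obs 2: x=2 → posterior Inverse-Gamma(8, 205/32)
obs 3: x=1 → posterior Inverse-Gamma(17/2, 209/32)
obs 4: x=1 → posterior Inverse-Gamma(9, 213/32)
obs 5: x=4 → posterior Inverse-Gamma(19/2, 313/32)
obs 6: x=-7/4 → posterior Inverse-Gamma(10, 241/16)
obs 7: x=1/2 → posterior Inverse-Gamma(21/2, 249/16)
obs 8: x=-1/2 → posterior Inverse-Gamma(11, 281/16)
obs 9: x=7/4 → posterior Inverse-Gamma(23/2, 563/32)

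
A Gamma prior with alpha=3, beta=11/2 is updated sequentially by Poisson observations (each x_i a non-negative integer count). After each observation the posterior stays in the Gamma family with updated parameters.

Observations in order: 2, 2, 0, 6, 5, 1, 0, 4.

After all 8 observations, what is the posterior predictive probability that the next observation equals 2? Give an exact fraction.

obs 1: x=2 → posterior Gamma(5, 13/2)
obs 2: x=2 → posterior Gamma(7, 15/2)
obs 3: x=0 → posterior Gamma(7, 17/2)
obs 4: x=6 → posterior Gamma(13, 19/2)
obs 5: x=5 → posterior Gamma(18, 21/2)
obs 6: x=1 → posterior Gamma(19, 23/2)
obs 7: x=0 → posterior Gamma(19, 25/2)
obs 8: x=4 → posterior Gamma(23, 27/2)

921161225837512909284130490879592432/3630362123627258663193028251474330749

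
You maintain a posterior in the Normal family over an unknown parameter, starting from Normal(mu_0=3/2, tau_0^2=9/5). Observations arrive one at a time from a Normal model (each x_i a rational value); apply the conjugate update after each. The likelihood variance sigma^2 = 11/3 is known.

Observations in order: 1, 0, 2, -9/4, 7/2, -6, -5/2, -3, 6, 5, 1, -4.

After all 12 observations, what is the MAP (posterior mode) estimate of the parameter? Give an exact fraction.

411/1516

obs 1: x=1 → posterior Normal(219/164, 99/82)
obs 2: x=0 → posterior Normal(219/218, 99/109)
obs 3: x=2 → posterior Normal(327/272, 99/136)
obs 4: x=-9/4 → posterior Normal(411/652, 99/163)
obs 5: x=7/2 → posterior Normal(789/760, 99/190)
obs 6: x=-6 → posterior Normal(141/868, 99/217)
obs 7: x=-5/2 → posterior Normal(-129/976, 99/244)
obs 8: x=-3 → posterior Normal(-453/1084, 99/271)
obs 9: x=6 → posterior Normal(195/1192, 99/298)
obs 10: x=5 → posterior Normal(147/260, 99/325)
obs 11: x=1 → posterior Normal(843/1408, 9/32)
obs 12: x=-4 → posterior Normal(411/1516, 99/379)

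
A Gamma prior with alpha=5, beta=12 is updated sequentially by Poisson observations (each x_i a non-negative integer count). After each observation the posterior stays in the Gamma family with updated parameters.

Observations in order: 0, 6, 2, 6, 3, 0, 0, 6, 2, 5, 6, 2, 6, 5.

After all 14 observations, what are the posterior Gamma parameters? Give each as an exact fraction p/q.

obs 1: x=0 → posterior Gamma(5, 13)
obs 2: x=6 → posterior Gamma(11, 14)
obs 3: x=2 → posterior Gamma(13, 15)
obs 4: x=6 → posterior Gamma(19, 16)
obs 5: x=3 → posterior Gamma(22, 17)
obs 6: x=0 → posterior Gamma(22, 18)
obs 7: x=0 → posterior Gamma(22, 19)
obs 8: x=6 → posterior Gamma(28, 20)
obs 9: x=2 → posterior Gamma(30, 21)
obs 10: x=5 → posterior Gamma(35, 22)
obs 11: x=6 → posterior Gamma(41, 23)
obs 12: x=2 → posterior Gamma(43, 24)
obs 13: x=6 → posterior Gamma(49, 25)
obs 14: x=5 → posterior Gamma(54, 26)

alpha=54, beta=26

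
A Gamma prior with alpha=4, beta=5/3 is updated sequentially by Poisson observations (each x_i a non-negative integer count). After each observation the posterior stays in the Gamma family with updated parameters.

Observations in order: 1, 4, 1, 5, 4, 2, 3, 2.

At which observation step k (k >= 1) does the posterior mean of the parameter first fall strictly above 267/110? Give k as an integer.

obs 1: x=1 → posterior Gamma(5, 8/3)
obs 2: x=4 → posterior Gamma(9, 11/3)
obs 3: x=1 → posterior Gamma(10, 14/3)
obs 4: x=5 → posterior Gamma(15, 17/3)
obs 5: x=4 → posterior Gamma(19, 20/3)
obs 6: x=2 → posterior Gamma(21, 23/3)
obs 7: x=3 → posterior Gamma(24, 26/3)
obs 8: x=2 → posterior Gamma(26, 29/3)

k = 2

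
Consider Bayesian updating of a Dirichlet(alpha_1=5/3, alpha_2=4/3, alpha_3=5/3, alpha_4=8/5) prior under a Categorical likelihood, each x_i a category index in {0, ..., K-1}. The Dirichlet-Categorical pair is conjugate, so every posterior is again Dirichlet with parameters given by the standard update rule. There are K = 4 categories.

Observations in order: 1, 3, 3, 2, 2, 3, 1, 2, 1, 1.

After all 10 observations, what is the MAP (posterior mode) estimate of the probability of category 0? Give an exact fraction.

5/92

obs 1: x=1 → posterior Dirichlet(5/3, 7/3, 5/3, 8/5)
obs 2: x=3 → posterior Dirichlet(5/3, 7/3, 5/3, 13/5)
obs 3: x=3 → posterior Dirichlet(5/3, 7/3, 5/3, 18/5)
obs 4: x=2 → posterior Dirichlet(5/3, 7/3, 8/3, 18/5)
obs 5: x=2 → posterior Dirichlet(5/3, 7/3, 11/3, 18/5)
obs 6: x=3 → posterior Dirichlet(5/3, 7/3, 11/3, 23/5)
obs 7: x=1 → posterior Dirichlet(5/3, 10/3, 11/3, 23/5)
obs 8: x=2 → posterior Dirichlet(5/3, 10/3, 14/3, 23/5)
obs 9: x=1 → posterior Dirichlet(5/3, 13/3, 14/3, 23/5)
obs 10: x=1 → posterior Dirichlet(5/3, 16/3, 14/3, 23/5)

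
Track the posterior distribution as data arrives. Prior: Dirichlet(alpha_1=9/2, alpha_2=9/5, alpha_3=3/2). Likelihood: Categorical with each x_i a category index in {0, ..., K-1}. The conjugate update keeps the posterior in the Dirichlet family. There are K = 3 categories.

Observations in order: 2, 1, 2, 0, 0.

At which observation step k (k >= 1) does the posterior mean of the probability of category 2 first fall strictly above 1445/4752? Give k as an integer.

obs 1: x=2 → posterior Dirichlet(9/2, 9/5, 5/2)
obs 2: x=1 → posterior Dirichlet(9/2, 14/5, 5/2)
obs 3: x=2 → posterior Dirichlet(9/2, 14/5, 7/2)
obs 4: x=0 → posterior Dirichlet(11/2, 14/5, 7/2)
obs 5: x=0 → posterior Dirichlet(13/2, 14/5, 7/2)

k = 3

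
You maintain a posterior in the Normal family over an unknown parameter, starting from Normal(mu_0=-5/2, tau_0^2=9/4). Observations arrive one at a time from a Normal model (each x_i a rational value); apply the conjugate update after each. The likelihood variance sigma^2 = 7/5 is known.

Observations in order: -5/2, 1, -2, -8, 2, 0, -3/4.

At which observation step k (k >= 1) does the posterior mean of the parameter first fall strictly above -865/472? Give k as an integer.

k = 2

obs 1: x=-5/2 → posterior Normal(-5/2, 63/73)
obs 2: x=1 → posterior Normal(-275/236, 63/118)
obs 3: x=-2 → posterior Normal(-455/326, 63/163)
obs 4: x=-8 → posterior Normal(-1175/416, 63/208)
obs 5: x=2 → posterior Normal(-995/506, 63/253)
obs 6: x=0 → posterior Normal(-995/596, 63/298)
obs 7: x=-3/4 → posterior Normal(-2125/1372, 9/49)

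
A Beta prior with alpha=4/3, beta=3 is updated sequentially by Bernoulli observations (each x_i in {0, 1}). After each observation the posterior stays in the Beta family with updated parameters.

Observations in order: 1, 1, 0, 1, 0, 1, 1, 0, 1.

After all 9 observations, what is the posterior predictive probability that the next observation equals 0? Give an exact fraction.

obs 1: x=1 → posterior Beta(7/3, 3)
obs 2: x=1 → posterior Beta(10/3, 3)
obs 3: x=0 → posterior Beta(10/3, 4)
obs 4: x=1 → posterior Beta(13/3, 4)
obs 5: x=0 → posterior Beta(13/3, 5)
obs 6: x=1 → posterior Beta(16/3, 5)
obs 7: x=1 → posterior Beta(19/3, 5)
obs 8: x=0 → posterior Beta(19/3, 6)
obs 9: x=1 → posterior Beta(22/3, 6)

9/20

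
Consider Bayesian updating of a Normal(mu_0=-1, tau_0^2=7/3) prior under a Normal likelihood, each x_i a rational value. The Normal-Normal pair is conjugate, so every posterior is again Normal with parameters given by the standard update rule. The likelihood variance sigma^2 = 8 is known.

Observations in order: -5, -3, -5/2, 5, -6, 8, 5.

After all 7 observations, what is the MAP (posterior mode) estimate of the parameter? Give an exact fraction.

obs 1: x=-5 → posterior Normal(-59/31, 56/31)
obs 2: x=-3 → posterior Normal(-40/19, 28/19)
obs 3: x=-5/2 → posterior Normal(-13/6, 56/45)
obs 4: x=5 → posterior Normal(-125/104, 14/13)
obs 5: x=-6 → posterior Normal(-209/118, 56/59)
obs 6: x=8 → posterior Normal(-97/132, 28/33)
obs 7: x=5 → posterior Normal(-27/146, 56/73)

-27/146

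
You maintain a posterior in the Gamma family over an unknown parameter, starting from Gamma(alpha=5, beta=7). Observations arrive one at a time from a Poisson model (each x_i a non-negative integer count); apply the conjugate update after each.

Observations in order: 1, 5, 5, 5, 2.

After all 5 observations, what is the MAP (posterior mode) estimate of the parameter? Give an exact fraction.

11/6

obs 1: x=1 → posterior Gamma(6, 8)
obs 2: x=5 → posterior Gamma(11, 9)
obs 3: x=5 → posterior Gamma(16, 10)
obs 4: x=5 → posterior Gamma(21, 11)
obs 5: x=2 → posterior Gamma(23, 12)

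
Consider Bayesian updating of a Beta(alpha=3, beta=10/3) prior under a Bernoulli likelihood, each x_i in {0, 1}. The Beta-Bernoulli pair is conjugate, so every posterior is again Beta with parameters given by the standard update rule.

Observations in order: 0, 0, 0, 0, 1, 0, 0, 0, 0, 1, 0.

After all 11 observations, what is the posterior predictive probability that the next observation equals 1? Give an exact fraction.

15/52

obs 1: x=0 → posterior Beta(3, 13/3)
obs 2: x=0 → posterior Beta(3, 16/3)
obs 3: x=0 → posterior Beta(3, 19/3)
obs 4: x=0 → posterior Beta(3, 22/3)
obs 5: x=1 → posterior Beta(4, 22/3)
obs 6: x=0 → posterior Beta(4, 25/3)
obs 7: x=0 → posterior Beta(4, 28/3)
obs 8: x=0 → posterior Beta(4, 31/3)
obs 9: x=0 → posterior Beta(4, 34/3)
obs 10: x=1 → posterior Beta(5, 34/3)
obs 11: x=0 → posterior Beta(5, 37/3)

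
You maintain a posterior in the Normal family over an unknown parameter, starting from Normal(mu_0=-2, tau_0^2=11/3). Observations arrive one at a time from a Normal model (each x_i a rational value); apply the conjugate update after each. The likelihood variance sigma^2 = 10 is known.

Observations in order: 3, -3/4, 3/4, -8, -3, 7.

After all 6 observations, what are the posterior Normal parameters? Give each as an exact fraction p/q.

obs 1: x=3 → posterior Normal(-27/41, 110/41)
obs 2: x=-3/4 → posterior Normal(-141/208, 55/26)
obs 3: x=3/4 → posterior Normal(-3/7, 110/63)
obs 4: x=-8 → posterior Normal(-115/74, 55/37)
obs 5: x=-3 → posterior Normal(-148/85, 22/17)
obs 6: x=7 → posterior Normal(-71/96, 55/48)

mu_0=-71/96, tau_0^2=55/48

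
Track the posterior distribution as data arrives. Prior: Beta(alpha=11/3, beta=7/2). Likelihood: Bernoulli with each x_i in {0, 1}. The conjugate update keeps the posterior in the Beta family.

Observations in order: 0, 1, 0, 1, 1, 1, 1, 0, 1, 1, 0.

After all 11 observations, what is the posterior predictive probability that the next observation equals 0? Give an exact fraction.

45/109

obs 1: x=0 → posterior Beta(11/3, 9/2)
obs 2: x=1 → posterior Beta(14/3, 9/2)
obs 3: x=0 → posterior Beta(14/3, 11/2)
obs 4: x=1 → posterior Beta(17/3, 11/2)
obs 5: x=1 → posterior Beta(20/3, 11/2)
obs 6: x=1 → posterior Beta(23/3, 11/2)
obs 7: x=1 → posterior Beta(26/3, 11/2)
obs 8: x=0 → posterior Beta(26/3, 13/2)
obs 9: x=1 → posterior Beta(29/3, 13/2)
obs 10: x=1 → posterior Beta(32/3, 13/2)
obs 11: x=0 → posterior Beta(32/3, 15/2)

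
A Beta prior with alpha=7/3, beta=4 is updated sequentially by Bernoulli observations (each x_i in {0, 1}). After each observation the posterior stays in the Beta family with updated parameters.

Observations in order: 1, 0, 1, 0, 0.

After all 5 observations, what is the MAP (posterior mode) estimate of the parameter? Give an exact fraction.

obs 1: x=1 → posterior Beta(10/3, 4)
obs 2: x=0 → posterior Beta(10/3, 5)
obs 3: x=1 → posterior Beta(13/3, 5)
obs 4: x=0 → posterior Beta(13/3, 6)
obs 5: x=0 → posterior Beta(13/3, 7)

5/14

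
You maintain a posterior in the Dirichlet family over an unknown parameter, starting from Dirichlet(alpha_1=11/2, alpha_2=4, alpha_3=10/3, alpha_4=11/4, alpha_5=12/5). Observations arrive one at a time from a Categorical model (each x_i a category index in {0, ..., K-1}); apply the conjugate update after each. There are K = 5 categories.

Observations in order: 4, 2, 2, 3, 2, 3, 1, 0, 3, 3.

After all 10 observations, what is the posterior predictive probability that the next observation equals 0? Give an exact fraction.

obs 1: x=4 → posterior Dirichlet(11/2, 4, 10/3, 11/4, 17/5)
obs 2: x=2 → posterior Dirichlet(11/2, 4, 13/3, 11/4, 17/5)
obs 3: x=2 → posterior Dirichlet(11/2, 4, 16/3, 11/4, 17/5)
obs 4: x=3 → posterior Dirichlet(11/2, 4, 16/3, 15/4, 17/5)
obs 5: x=2 → posterior Dirichlet(11/2, 4, 19/3, 15/4, 17/5)
obs 6: x=3 → posterior Dirichlet(11/2, 4, 19/3, 19/4, 17/5)
obs 7: x=1 → posterior Dirichlet(11/2, 5, 19/3, 19/4, 17/5)
obs 8: x=0 → posterior Dirichlet(13/2, 5, 19/3, 19/4, 17/5)
obs 9: x=3 → posterior Dirichlet(13/2, 5, 19/3, 23/4, 17/5)
obs 10: x=3 → posterior Dirichlet(13/2, 5, 19/3, 27/4, 17/5)

390/1679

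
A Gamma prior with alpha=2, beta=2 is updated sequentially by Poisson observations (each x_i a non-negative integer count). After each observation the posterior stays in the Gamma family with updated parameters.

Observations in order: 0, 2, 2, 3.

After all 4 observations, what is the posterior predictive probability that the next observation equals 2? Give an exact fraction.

obs 1: x=0 → posterior Gamma(2, 3)
obs 2: x=2 → posterior Gamma(4, 4)
obs 3: x=2 → posterior Gamma(6, 5)
obs 4: x=3 → posterior Gamma(9, 6)

453496320/1977326743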